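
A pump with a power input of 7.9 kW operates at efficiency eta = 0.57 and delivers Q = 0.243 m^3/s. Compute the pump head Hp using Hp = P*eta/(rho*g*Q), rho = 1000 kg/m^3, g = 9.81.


Pump head formula: Hp = P * eta / (rho * g * Q).
Numerator: P * eta = 7.9 * 1000 * 0.57 = 4503.0 W.
Denominator: rho * g * Q = 1000 * 9.81 * 0.243 = 2383.83.
Hp = 4503.0 / 2383.83 = 1.89 m.

1.89


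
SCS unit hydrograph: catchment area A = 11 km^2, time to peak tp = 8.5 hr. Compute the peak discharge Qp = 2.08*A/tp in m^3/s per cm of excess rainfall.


SCS formula: Qp = 2.08 * A / tp.
Qp = 2.08 * 11 / 8.5
   = 22.88 / 8.5
   = 2.69 m^3/s per cm.

2.69


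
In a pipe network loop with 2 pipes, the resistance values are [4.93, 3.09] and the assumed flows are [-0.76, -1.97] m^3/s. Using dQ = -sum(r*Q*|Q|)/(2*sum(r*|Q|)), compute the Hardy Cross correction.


Numerator terms (r*Q*|Q|): 4.93*-0.76*|-0.76| = -2.8476; 3.09*-1.97*|-1.97| = -11.992.
Sum of numerator = -14.8395.
Denominator terms (r*|Q|): 4.93*|-0.76| = 3.7468; 3.09*|-1.97| = 6.0873.
2 * sum of denominator = 2 * 9.8341 = 19.6682.
dQ = --14.8395 / 19.6682 = 0.7545 m^3/s.

0.7545


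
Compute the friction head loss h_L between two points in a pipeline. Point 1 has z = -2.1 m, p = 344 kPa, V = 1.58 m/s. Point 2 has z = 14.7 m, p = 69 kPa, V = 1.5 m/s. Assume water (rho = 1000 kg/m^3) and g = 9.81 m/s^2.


Total head at each section: H = z + p/(rho*g) + V^2/(2g).
H1 = -2.1 + 344*1000/(1000*9.81) + 1.58^2/(2*9.81)
   = -2.1 + 35.066 + 0.1272
   = 33.093 m.
H2 = 14.7 + 69*1000/(1000*9.81) + 1.5^2/(2*9.81)
   = 14.7 + 7.034 + 0.1147
   = 21.848 m.
h_L = H1 - H2 = 33.093 - 21.848 = 11.245 m.

11.245


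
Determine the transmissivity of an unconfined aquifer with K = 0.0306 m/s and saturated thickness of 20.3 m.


Transmissivity is defined as T = K * h.
T = 0.0306 * 20.3
  = 0.6212 m^2/s.

0.6212


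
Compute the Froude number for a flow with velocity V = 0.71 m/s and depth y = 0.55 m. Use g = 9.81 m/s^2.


The Froude number is defined as Fr = V / sqrt(g*y).
g*y = 9.81 * 0.55 = 5.3955.
sqrt(g*y) = sqrt(5.3955) = 2.3228.
Fr = 0.71 / 2.3228 = 0.3057.

0.3057


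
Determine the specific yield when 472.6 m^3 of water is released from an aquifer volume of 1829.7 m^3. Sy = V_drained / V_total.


Specific yield Sy = Volume drained / Total volume.
Sy = 472.6 / 1829.7
   = 0.2583.

0.2583


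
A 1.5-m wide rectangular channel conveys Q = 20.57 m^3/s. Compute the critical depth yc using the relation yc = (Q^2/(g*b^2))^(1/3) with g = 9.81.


Using yc = (Q^2 / (g * b^2))^(1/3):
Q^2 = 20.57^2 = 423.12.
g * b^2 = 9.81 * 1.5^2 = 9.81 * 2.25 = 22.07.
Q^2 / (g*b^2) = 423.12 / 22.07 = 19.1717.
yc = 19.1717^(1/3) = 2.6763 m.

2.6763


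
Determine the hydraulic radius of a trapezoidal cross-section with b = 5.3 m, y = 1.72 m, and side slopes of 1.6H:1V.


For a trapezoidal section with side slope z:
A = (b + z*y)*y = (5.3 + 1.6*1.72)*1.72 = 13.849 m^2.
P = b + 2*y*sqrt(1 + z^2) = 5.3 + 2*1.72*sqrt(1 + 1.6^2) = 11.791 m.
R = A/P = 13.849 / 11.791 = 1.1746 m.

1.1746


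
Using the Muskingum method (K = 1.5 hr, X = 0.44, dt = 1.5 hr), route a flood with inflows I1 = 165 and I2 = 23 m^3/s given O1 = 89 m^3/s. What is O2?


Muskingum coefficients:
denom = 2*K*(1-X) + dt = 2*1.5*(1-0.44) + 1.5 = 3.18.
C0 = (dt - 2*K*X)/denom = (1.5 - 2*1.5*0.44)/3.18 = 0.0566.
C1 = (dt + 2*K*X)/denom = (1.5 + 2*1.5*0.44)/3.18 = 0.8868.
C2 = (2*K*(1-X) - dt)/denom = 0.0566.
O2 = C0*I2 + C1*I1 + C2*O1
   = 0.0566*23 + 0.8868*165 + 0.0566*89
   = 152.66 m^3/s.

152.66


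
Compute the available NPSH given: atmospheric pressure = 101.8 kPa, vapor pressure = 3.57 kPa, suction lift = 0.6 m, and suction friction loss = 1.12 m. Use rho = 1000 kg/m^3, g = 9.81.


NPSHa = p_atm/(rho*g) - z_s - hf_s - p_vap/(rho*g).
p_atm/(rho*g) = 101.8*1000 / (1000*9.81) = 10.377 m.
p_vap/(rho*g) = 3.57*1000 / (1000*9.81) = 0.364 m.
NPSHa = 10.377 - 0.6 - 1.12 - 0.364
      = 8.29 m.

8.29


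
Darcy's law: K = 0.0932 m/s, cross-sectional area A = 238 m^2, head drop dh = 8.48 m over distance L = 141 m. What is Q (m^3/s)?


Darcy's law: Q = K * A * i, where i = dh/L.
Hydraulic gradient i = 8.48 / 141 = 0.060142.
Q = 0.0932 * 238 * 0.060142
  = 1.334 m^3/s.

1.334


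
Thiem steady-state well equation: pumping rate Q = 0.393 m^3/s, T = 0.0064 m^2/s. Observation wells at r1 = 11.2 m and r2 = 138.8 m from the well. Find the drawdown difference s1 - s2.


Thiem equation: s1 - s2 = Q/(2*pi*T) * ln(r2/r1).
ln(r2/r1) = ln(138.8/11.2) = 2.5171.
Q/(2*pi*T) = 0.393 / (2*pi*0.0064) = 0.393 / 0.0402 = 9.7731.
s1 - s2 = 9.7731 * 2.5171 = 24.6001 m.

24.6001


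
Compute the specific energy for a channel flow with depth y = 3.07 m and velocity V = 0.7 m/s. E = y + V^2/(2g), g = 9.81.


Specific energy E = y + V^2/(2g).
Velocity head = V^2/(2g) = 0.7^2 / (2*9.81) = 0.49 / 19.62 = 0.025 m.
E = 3.07 + 0.025 = 3.095 m.

3.095


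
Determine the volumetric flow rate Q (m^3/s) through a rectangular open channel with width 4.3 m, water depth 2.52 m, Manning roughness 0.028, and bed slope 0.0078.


For a rectangular channel, the cross-sectional area A = b * y = 4.3 * 2.52 = 10.84 m^2.
The wetted perimeter P = b + 2y = 4.3 + 2*2.52 = 9.34 m.
Hydraulic radius R = A/P = 10.84/9.34 = 1.1602 m.
Velocity V = (1/n)*R^(2/3)*S^(1/2) = (1/0.028)*1.1602^(2/3)*0.0078^(1/2) = 3.4826 m/s.
Discharge Q = A * V = 10.84 * 3.4826 = 37.737 m^3/s.

37.737


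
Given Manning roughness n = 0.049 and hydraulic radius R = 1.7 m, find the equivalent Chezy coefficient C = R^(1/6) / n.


The Chezy coefficient relates to Manning's n through C = R^(1/6) / n.
R^(1/6) = 1.7^(1/6) = 1.092467.
C = 1.092467 / 0.049 = 22.3 m^(1/2)/s.

22.3


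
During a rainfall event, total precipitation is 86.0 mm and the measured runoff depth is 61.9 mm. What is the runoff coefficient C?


The runoff coefficient C = runoff depth / rainfall depth.
C = 61.9 / 86.0
  = 0.7198.

0.7198


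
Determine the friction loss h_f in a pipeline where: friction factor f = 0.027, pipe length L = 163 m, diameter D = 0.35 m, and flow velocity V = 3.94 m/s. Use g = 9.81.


Darcy-Weisbach equation: h_f = f * (L/D) * V^2/(2g).
f * L/D = 0.027 * 163/0.35 = 12.5743.
V^2/(2g) = 3.94^2 / (2*9.81) = 15.5236 / 19.62 = 0.7912 m.
h_f = 12.5743 * 0.7912 = 9.949 m.

9.949


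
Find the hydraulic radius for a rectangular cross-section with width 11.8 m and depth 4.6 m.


For a rectangular section:
Flow area A = b * y = 11.8 * 4.6 = 54.28 m^2.
Wetted perimeter P = b + 2y = 11.8 + 2*4.6 = 21.0 m.
Hydraulic radius R = A/P = 54.28 / 21.0 = 2.5848 m.

2.5848


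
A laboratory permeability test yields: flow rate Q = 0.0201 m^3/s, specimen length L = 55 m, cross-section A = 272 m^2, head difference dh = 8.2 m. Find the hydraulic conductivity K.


From K = Q*L / (A*dh):
Numerator: Q*L = 0.0201 * 55 = 1.1055.
Denominator: A*dh = 272 * 8.2 = 2230.4.
K = 1.1055 / 2230.4 = 0.000496 m/s.

0.000496


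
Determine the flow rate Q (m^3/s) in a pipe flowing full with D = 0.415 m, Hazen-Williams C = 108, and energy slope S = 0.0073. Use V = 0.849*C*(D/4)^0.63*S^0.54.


For a full circular pipe, R = D/4 = 0.415/4 = 0.1037 m.
V = 0.849 * 108 * 0.1037^0.63 * 0.0073^0.54
  = 0.849 * 108 * 0.239923 * 0.070177
  = 1.5438 m/s.
Pipe area A = pi*D^2/4 = pi*0.415^2/4 = 0.1353 m^2.
Q = A * V = 0.1353 * 1.5438 = 0.2088 m^3/s.

0.2088


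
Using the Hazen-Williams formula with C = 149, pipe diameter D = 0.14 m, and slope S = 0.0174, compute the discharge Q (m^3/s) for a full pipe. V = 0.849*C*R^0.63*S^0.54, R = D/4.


For a full circular pipe, R = D/4 = 0.14/4 = 0.035 m.
V = 0.849 * 149 * 0.035^0.63 * 0.0174^0.54
  = 0.849 * 149 * 0.120994 * 0.112175
  = 1.7169 m/s.
Pipe area A = pi*D^2/4 = pi*0.14^2/4 = 0.0154 m^2.
Q = A * V = 0.0154 * 1.7169 = 0.0264 m^3/s.

0.0264


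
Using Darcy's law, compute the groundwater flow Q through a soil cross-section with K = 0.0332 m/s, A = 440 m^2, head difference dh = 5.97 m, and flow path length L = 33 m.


Darcy's law: Q = K * A * i, where i = dh/L.
Hydraulic gradient i = 5.97 / 33 = 0.180909.
Q = 0.0332 * 440 * 0.180909
  = 2.6427 m^3/s.

2.6427


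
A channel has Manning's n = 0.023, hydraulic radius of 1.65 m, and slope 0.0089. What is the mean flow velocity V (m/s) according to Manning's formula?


Manning's equation gives V = (1/n) * R^(2/3) * S^(1/2).
First, compute R^(2/3) = 1.65^(2/3) = 1.3963.
Next, S^(1/2) = 0.0089^(1/2) = 0.09434.
Then 1/n = 1/0.023 = 43.48.
V = 43.48 * 1.3963 * 0.09434 = 5.7274 m/s.

5.7274


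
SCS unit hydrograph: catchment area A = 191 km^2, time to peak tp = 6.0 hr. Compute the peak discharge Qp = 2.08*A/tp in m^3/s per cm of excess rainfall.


SCS formula: Qp = 2.08 * A / tp.
Qp = 2.08 * 191 / 6.0
   = 397.28 / 6.0
   = 66.21 m^3/s per cm.

66.21


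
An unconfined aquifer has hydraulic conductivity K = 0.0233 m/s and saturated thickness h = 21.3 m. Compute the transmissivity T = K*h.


Transmissivity is defined as T = K * h.
T = 0.0233 * 21.3
  = 0.4963 m^2/s.

0.4963


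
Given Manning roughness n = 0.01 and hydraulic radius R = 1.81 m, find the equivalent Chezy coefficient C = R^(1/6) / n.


The Chezy coefficient relates to Manning's n through C = R^(1/6) / n.
R^(1/6) = 1.81^(1/6) = 1.103942.
C = 1.103942 / 0.01 = 110.39 m^(1/2)/s.

110.39


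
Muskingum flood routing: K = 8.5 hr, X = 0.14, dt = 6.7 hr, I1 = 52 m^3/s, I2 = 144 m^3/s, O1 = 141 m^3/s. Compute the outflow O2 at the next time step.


Muskingum coefficients:
denom = 2*K*(1-X) + dt = 2*8.5*(1-0.14) + 6.7 = 21.32.
C0 = (dt - 2*K*X)/denom = (6.7 - 2*8.5*0.14)/21.32 = 0.2026.
C1 = (dt + 2*K*X)/denom = (6.7 + 2*8.5*0.14)/21.32 = 0.4259.
C2 = (2*K*(1-X) - dt)/denom = 0.3715.
O2 = C0*I2 + C1*I1 + C2*O1
   = 0.2026*144 + 0.4259*52 + 0.3715*141
   = 103.7 m^3/s.

103.7


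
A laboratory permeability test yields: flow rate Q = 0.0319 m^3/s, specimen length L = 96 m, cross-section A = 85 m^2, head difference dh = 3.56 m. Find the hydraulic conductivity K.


From K = Q*L / (A*dh):
Numerator: Q*L = 0.0319 * 96 = 3.0624.
Denominator: A*dh = 85 * 3.56 = 302.6.
K = 3.0624 / 302.6 = 0.01012 m/s.

0.01012


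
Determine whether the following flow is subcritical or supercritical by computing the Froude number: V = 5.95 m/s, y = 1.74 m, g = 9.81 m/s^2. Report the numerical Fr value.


The Froude number is defined as Fr = V / sqrt(g*y).
g*y = 9.81 * 1.74 = 17.0694.
sqrt(g*y) = sqrt(17.0694) = 4.1315.
Fr = 5.95 / 4.1315 = 1.4402.
Since Fr > 1, the flow is supercritical.

1.4402


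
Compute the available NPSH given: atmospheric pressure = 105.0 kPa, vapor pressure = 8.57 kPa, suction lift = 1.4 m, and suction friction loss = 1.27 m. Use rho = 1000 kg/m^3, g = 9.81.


NPSHa = p_atm/(rho*g) - z_s - hf_s - p_vap/(rho*g).
p_atm/(rho*g) = 105.0*1000 / (1000*9.81) = 10.703 m.
p_vap/(rho*g) = 8.57*1000 / (1000*9.81) = 0.874 m.
NPSHa = 10.703 - 1.4 - 1.27 - 0.874
      = 7.16 m.

7.16


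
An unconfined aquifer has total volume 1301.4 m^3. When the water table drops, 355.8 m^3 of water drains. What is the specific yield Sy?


Specific yield Sy = Volume drained / Total volume.
Sy = 355.8 / 1301.4
   = 0.2734.

0.2734


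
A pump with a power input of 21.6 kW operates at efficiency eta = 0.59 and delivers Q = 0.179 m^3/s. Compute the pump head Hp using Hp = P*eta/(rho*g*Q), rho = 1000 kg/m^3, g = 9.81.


Pump head formula: Hp = P * eta / (rho * g * Q).
Numerator: P * eta = 21.6 * 1000 * 0.59 = 12744.0 W.
Denominator: rho * g * Q = 1000 * 9.81 * 0.179 = 1755.99.
Hp = 12744.0 / 1755.99 = 7.26 m.

7.26


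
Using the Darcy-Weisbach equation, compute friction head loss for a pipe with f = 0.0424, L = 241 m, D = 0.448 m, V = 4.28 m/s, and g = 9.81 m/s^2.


Darcy-Weisbach equation: h_f = f * (L/D) * V^2/(2g).
f * L/D = 0.0424 * 241/0.448 = 22.8089.
V^2/(2g) = 4.28^2 / (2*9.81) = 18.3184 / 19.62 = 0.9337 m.
h_f = 22.8089 * 0.9337 = 21.296 m.

21.296


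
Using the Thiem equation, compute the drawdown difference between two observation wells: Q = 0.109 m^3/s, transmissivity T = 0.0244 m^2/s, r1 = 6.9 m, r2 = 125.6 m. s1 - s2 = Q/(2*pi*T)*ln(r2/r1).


Thiem equation: s1 - s2 = Q/(2*pi*T) * ln(r2/r1).
ln(r2/r1) = ln(125.6/6.9) = 2.9016.
Q/(2*pi*T) = 0.109 / (2*pi*0.0244) = 0.109 / 0.1533 = 0.711.
s1 - s2 = 0.711 * 2.9016 = 2.063 m.

2.063


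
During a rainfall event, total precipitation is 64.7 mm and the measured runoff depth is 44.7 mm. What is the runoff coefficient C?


The runoff coefficient C = runoff depth / rainfall depth.
C = 44.7 / 64.7
  = 0.6909.

0.6909


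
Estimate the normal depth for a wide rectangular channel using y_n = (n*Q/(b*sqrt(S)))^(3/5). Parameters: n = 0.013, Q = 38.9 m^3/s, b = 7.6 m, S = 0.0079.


We use the wide-channel approximation y_n = (n*Q/(b*sqrt(S)))^(3/5).
sqrt(S) = sqrt(0.0079) = 0.088882.
Numerator: n*Q = 0.013 * 38.9 = 0.5057.
Denominator: b*sqrt(S) = 7.6 * 0.088882 = 0.675503.
arg = 0.7486.
y_n = 0.7486^(3/5) = 0.8405 m.

0.8405


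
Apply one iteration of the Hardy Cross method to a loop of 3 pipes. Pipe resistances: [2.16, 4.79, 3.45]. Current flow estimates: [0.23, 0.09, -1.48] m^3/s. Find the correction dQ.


Numerator terms (r*Q*|Q|): 2.16*0.23*|0.23| = 0.1143; 4.79*0.09*|0.09| = 0.0388; 3.45*-1.48*|-1.48| = -7.5569.
Sum of numerator = -7.4038.
Denominator terms (r*|Q|): 2.16*|0.23| = 0.4968; 4.79*|0.09| = 0.4311; 3.45*|-1.48| = 5.106.
2 * sum of denominator = 2 * 6.0339 = 12.0678.
dQ = --7.4038 / 12.0678 = 0.6135 m^3/s.

0.6135


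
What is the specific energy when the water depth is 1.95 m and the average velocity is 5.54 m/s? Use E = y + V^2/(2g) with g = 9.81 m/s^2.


Specific energy E = y + V^2/(2g).
Velocity head = V^2/(2g) = 5.54^2 / (2*9.81) = 30.6916 / 19.62 = 1.5643 m.
E = 1.95 + 1.5643 = 3.5143 m.

3.5143


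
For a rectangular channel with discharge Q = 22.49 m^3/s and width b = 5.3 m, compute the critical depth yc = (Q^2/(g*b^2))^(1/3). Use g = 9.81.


Using yc = (Q^2 / (g * b^2))^(1/3):
Q^2 = 22.49^2 = 505.8.
g * b^2 = 9.81 * 5.3^2 = 9.81 * 28.09 = 275.56.
Q^2 / (g*b^2) = 505.8 / 275.56 = 1.8355.
yc = 1.8355^(1/3) = 1.2244 m.

1.2244


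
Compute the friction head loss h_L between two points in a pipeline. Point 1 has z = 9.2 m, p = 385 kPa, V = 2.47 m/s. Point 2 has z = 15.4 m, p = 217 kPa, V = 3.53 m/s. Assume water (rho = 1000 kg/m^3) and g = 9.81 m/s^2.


Total head at each section: H = z + p/(rho*g) + V^2/(2g).
H1 = 9.2 + 385*1000/(1000*9.81) + 2.47^2/(2*9.81)
   = 9.2 + 39.246 + 0.311
   = 48.757 m.
H2 = 15.4 + 217*1000/(1000*9.81) + 3.53^2/(2*9.81)
   = 15.4 + 22.12 + 0.6351
   = 38.155 m.
h_L = H1 - H2 = 48.757 - 38.155 = 10.601 m.

10.601


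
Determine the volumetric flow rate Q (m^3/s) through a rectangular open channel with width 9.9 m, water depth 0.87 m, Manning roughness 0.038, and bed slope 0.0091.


For a rectangular channel, the cross-sectional area A = b * y = 9.9 * 0.87 = 8.61 m^2.
The wetted perimeter P = b + 2y = 9.9 + 2*0.87 = 11.64 m.
Hydraulic radius R = A/P = 8.61/11.64 = 0.7399 m.
Velocity V = (1/n)*R^(2/3)*S^(1/2) = (1/0.038)*0.7399^(2/3)*0.0091^(1/2) = 2.0537 m/s.
Discharge Q = A * V = 8.61 * 2.0537 = 17.689 m^3/s.

17.689


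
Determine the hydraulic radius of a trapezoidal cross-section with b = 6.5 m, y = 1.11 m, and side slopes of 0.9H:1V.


For a trapezoidal section with side slope z:
A = (b + z*y)*y = (6.5 + 0.9*1.11)*1.11 = 8.324 m^2.
P = b + 2*y*sqrt(1 + z^2) = 6.5 + 2*1.11*sqrt(1 + 0.9^2) = 9.487 m.
R = A/P = 8.324 / 9.487 = 0.8774 m.

0.8774


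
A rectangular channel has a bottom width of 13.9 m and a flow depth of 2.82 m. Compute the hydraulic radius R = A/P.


For a rectangular section:
Flow area A = b * y = 13.9 * 2.82 = 39.2 m^2.
Wetted perimeter P = b + 2y = 13.9 + 2*2.82 = 19.54 m.
Hydraulic radius R = A/P = 39.2 / 19.54 = 2.006 m.

2.006


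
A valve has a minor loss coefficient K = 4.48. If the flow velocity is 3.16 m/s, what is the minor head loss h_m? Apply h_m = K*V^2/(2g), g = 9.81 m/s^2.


Minor loss formula: h_m = K * V^2/(2g).
V^2 = 3.16^2 = 9.9856.
V^2/(2g) = 9.9856 / 19.62 = 0.509 m.
h_m = 4.48 * 0.509 = 2.2801 m.

2.2801


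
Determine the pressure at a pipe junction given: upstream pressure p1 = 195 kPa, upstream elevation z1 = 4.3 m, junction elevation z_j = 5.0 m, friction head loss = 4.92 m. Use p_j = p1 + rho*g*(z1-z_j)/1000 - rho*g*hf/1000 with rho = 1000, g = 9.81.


Junction pressure: p_j = p1 + rho*g*(z1 - z_j)/1000 - rho*g*hf/1000.
Elevation term = 1000*9.81*(4.3 - 5.0)/1000 = -6.867 kPa.
Friction term = 1000*9.81*4.92/1000 = 48.265 kPa.
p_j = 195 + -6.867 - 48.265 = 139.87 kPa.

139.87


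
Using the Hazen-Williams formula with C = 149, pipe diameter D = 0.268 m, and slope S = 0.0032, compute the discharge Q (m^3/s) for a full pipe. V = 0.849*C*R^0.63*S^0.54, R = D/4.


For a full circular pipe, R = D/4 = 0.268/4 = 0.067 m.
V = 0.849 * 149 * 0.067^0.63 * 0.0032^0.54
  = 0.849 * 149 * 0.182149 * 0.044955
  = 1.0359 m/s.
Pipe area A = pi*D^2/4 = pi*0.268^2/4 = 0.0564 m^2.
Q = A * V = 0.0564 * 1.0359 = 0.0584 m^3/s.

0.0584


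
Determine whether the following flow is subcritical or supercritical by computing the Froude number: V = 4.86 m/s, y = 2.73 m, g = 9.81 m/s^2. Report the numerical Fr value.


The Froude number is defined as Fr = V / sqrt(g*y).
g*y = 9.81 * 2.73 = 26.7813.
sqrt(g*y) = sqrt(26.7813) = 5.1751.
Fr = 4.86 / 5.1751 = 0.9391.
Since Fr < 1, the flow is subcritical.

0.9391


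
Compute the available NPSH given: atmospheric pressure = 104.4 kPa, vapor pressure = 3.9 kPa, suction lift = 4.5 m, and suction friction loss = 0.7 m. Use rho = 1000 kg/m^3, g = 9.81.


NPSHa = p_atm/(rho*g) - z_s - hf_s - p_vap/(rho*g).
p_atm/(rho*g) = 104.4*1000 / (1000*9.81) = 10.642 m.
p_vap/(rho*g) = 3.9*1000 / (1000*9.81) = 0.398 m.
NPSHa = 10.642 - 4.5 - 0.7 - 0.398
      = 5.04 m.

5.04


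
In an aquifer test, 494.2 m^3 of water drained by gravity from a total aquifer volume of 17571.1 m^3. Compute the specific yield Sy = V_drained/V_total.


Specific yield Sy = Volume drained / Total volume.
Sy = 494.2 / 17571.1
   = 0.0281.

0.0281


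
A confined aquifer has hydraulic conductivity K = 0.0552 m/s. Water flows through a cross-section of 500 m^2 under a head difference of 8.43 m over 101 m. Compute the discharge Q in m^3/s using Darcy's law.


Darcy's law: Q = K * A * i, where i = dh/L.
Hydraulic gradient i = 8.43 / 101 = 0.083465.
Q = 0.0552 * 500 * 0.083465
  = 2.3036 m^3/s.

2.3036


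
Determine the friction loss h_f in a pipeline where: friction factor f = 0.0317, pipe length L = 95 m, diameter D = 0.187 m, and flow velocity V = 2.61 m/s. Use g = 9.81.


Darcy-Weisbach equation: h_f = f * (L/D) * V^2/(2g).
f * L/D = 0.0317 * 95/0.187 = 16.1043.
V^2/(2g) = 2.61^2 / (2*9.81) = 6.8121 / 19.62 = 0.3472 m.
h_f = 16.1043 * 0.3472 = 5.591 m.

5.591


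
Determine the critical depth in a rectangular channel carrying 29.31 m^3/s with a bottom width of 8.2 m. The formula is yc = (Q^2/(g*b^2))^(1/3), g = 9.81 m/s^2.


Using yc = (Q^2 / (g * b^2))^(1/3):
Q^2 = 29.31^2 = 859.08.
g * b^2 = 9.81 * 8.2^2 = 9.81 * 67.24 = 659.62.
Q^2 / (g*b^2) = 859.08 / 659.62 = 1.3024.
yc = 1.3024^(1/3) = 1.0921 m.

1.0921


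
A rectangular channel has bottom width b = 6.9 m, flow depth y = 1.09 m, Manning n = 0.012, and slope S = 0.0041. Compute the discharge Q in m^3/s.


For a rectangular channel, the cross-sectional area A = b * y = 6.9 * 1.09 = 7.52 m^2.
The wetted perimeter P = b + 2y = 6.9 + 2*1.09 = 9.08 m.
Hydraulic radius R = A/P = 7.52/9.08 = 0.8283 m.
Velocity V = (1/n)*R^(2/3)*S^(1/2) = (1/0.012)*0.8283^(2/3)*0.0041^(1/2) = 4.7062 m/s.
Discharge Q = A * V = 7.52 * 4.7062 = 35.395 m^3/s.

35.395


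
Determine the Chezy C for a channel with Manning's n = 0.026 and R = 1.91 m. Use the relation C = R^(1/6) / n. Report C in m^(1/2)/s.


The Chezy coefficient relates to Manning's n through C = R^(1/6) / n.
R^(1/6) = 1.91^(1/6) = 1.113881.
C = 1.113881 / 0.026 = 42.84 m^(1/2)/s.

42.84


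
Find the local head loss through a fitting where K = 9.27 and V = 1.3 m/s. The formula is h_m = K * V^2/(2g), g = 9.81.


Minor loss formula: h_m = K * V^2/(2g).
V^2 = 1.3^2 = 1.69.
V^2/(2g) = 1.69 / 19.62 = 0.0861 m.
h_m = 9.27 * 0.0861 = 0.7985 m.

0.7985


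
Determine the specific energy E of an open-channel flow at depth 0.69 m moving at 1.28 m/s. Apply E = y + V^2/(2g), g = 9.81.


Specific energy E = y + V^2/(2g).
Velocity head = V^2/(2g) = 1.28^2 / (2*9.81) = 1.6384 / 19.62 = 0.0835 m.
E = 0.69 + 0.0835 = 0.7735 m.

0.7735


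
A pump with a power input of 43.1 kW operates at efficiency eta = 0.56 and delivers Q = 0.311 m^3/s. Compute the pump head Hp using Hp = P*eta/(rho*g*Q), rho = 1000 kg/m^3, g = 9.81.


Pump head formula: Hp = P * eta / (rho * g * Q).
Numerator: P * eta = 43.1 * 1000 * 0.56 = 24136.0 W.
Denominator: rho * g * Q = 1000 * 9.81 * 0.311 = 3050.91.
Hp = 24136.0 / 3050.91 = 7.91 m.

7.91


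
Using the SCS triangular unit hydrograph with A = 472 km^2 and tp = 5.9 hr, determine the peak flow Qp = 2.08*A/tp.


SCS formula: Qp = 2.08 * A / tp.
Qp = 2.08 * 472 / 5.9
   = 981.76 / 5.9
   = 166.4 m^3/s per cm.

166.4


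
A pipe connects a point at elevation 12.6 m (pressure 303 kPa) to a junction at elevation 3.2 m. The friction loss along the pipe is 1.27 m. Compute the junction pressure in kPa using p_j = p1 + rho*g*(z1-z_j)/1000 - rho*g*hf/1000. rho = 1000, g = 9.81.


Junction pressure: p_j = p1 + rho*g*(z1 - z_j)/1000 - rho*g*hf/1000.
Elevation term = 1000*9.81*(12.6 - 3.2)/1000 = 92.214 kPa.
Friction term = 1000*9.81*1.27/1000 = 12.459 kPa.
p_j = 303 + 92.214 - 12.459 = 382.76 kPa.

382.76


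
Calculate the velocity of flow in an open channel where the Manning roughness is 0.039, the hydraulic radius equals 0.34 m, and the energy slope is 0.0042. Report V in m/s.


Manning's equation gives V = (1/n) * R^(2/3) * S^(1/2).
First, compute R^(2/3) = 0.34^(2/3) = 0.4871.
Next, S^(1/2) = 0.0042^(1/2) = 0.064807.
Then 1/n = 1/0.039 = 25.64.
V = 25.64 * 0.4871 * 0.064807 = 0.8095 m/s.

0.8095


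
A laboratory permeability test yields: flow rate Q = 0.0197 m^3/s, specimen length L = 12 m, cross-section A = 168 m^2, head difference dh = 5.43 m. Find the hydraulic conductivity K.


From K = Q*L / (A*dh):
Numerator: Q*L = 0.0197 * 12 = 0.2364.
Denominator: A*dh = 168 * 5.43 = 912.24.
K = 0.2364 / 912.24 = 0.000259 m/s.

0.000259


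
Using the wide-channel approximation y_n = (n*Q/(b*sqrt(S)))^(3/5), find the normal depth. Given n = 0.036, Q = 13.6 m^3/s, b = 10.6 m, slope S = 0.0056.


We use the wide-channel approximation y_n = (n*Q/(b*sqrt(S)))^(3/5).
sqrt(S) = sqrt(0.0056) = 0.074833.
Numerator: n*Q = 0.036 * 13.6 = 0.4896.
Denominator: b*sqrt(S) = 10.6 * 0.074833 = 0.79323.
arg = 0.6172.
y_n = 0.6172^(3/5) = 0.7486 m.

0.7486


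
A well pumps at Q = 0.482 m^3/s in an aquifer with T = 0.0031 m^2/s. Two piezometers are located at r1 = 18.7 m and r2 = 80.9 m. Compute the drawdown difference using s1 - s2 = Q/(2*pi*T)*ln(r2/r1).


Thiem equation: s1 - s2 = Q/(2*pi*T) * ln(r2/r1).
ln(r2/r1) = ln(80.9/18.7) = 1.4647.
Q/(2*pi*T) = 0.482 / (2*pi*0.0031) = 0.482 / 0.0195 = 24.746.
s1 - s2 = 24.746 * 1.4647 = 36.2453 m.

36.2453


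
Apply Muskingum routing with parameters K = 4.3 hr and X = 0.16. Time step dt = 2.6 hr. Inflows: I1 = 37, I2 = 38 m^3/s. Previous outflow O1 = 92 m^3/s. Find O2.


Muskingum coefficients:
denom = 2*K*(1-X) + dt = 2*4.3*(1-0.16) + 2.6 = 9.824.
C0 = (dt - 2*K*X)/denom = (2.6 - 2*4.3*0.16)/9.824 = 0.1246.
C1 = (dt + 2*K*X)/denom = (2.6 + 2*4.3*0.16)/9.824 = 0.4047.
C2 = (2*K*(1-X) - dt)/denom = 0.4707.
O2 = C0*I2 + C1*I1 + C2*O1
   = 0.1246*38 + 0.4047*37 + 0.4707*92
   = 63.01 m^3/s.

63.01


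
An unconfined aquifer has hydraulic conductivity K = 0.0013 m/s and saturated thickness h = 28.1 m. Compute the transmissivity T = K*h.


Transmissivity is defined as T = K * h.
T = 0.0013 * 28.1
  = 0.0365 m^2/s.

0.0365


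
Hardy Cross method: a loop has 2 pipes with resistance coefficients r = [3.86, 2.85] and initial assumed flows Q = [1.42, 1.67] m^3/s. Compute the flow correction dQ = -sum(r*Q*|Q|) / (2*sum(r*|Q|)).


Numerator terms (r*Q*|Q|): 3.86*1.42*|1.42| = 7.7833; 2.85*1.67*|1.67| = 7.9484.
Sum of numerator = 15.7317.
Denominator terms (r*|Q|): 3.86*|1.42| = 5.4812; 2.85*|1.67| = 4.7595.
2 * sum of denominator = 2 * 10.2407 = 20.4814.
dQ = -15.7317 / 20.4814 = -0.7681 m^3/s.

-0.7681


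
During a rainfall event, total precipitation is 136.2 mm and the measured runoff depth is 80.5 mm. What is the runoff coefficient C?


The runoff coefficient C = runoff depth / rainfall depth.
C = 80.5 / 136.2
  = 0.591.

0.591


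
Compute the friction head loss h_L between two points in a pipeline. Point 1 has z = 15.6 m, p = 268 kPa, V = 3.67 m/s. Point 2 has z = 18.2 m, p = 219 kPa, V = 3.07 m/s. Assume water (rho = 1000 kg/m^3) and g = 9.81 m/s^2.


Total head at each section: H = z + p/(rho*g) + V^2/(2g).
H1 = 15.6 + 268*1000/(1000*9.81) + 3.67^2/(2*9.81)
   = 15.6 + 27.319 + 0.6865
   = 43.606 m.
H2 = 18.2 + 219*1000/(1000*9.81) + 3.07^2/(2*9.81)
   = 18.2 + 22.324 + 0.4804
   = 41.005 m.
h_L = H1 - H2 = 43.606 - 41.005 = 2.601 m.

2.601


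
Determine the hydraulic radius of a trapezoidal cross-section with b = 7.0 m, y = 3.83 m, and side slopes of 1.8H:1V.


For a trapezoidal section with side slope z:
A = (b + z*y)*y = (7.0 + 1.8*3.83)*3.83 = 53.214 m^2.
P = b + 2*y*sqrt(1 + z^2) = 7.0 + 2*3.83*sqrt(1 + 1.8^2) = 22.773 m.
R = A/P = 53.214 / 22.773 = 2.3367 m.

2.3367


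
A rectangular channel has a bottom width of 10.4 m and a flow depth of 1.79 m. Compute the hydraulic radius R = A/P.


For a rectangular section:
Flow area A = b * y = 10.4 * 1.79 = 18.62 m^2.
Wetted perimeter P = b + 2y = 10.4 + 2*1.79 = 13.98 m.
Hydraulic radius R = A/P = 18.62 / 13.98 = 1.3316 m.

1.3316


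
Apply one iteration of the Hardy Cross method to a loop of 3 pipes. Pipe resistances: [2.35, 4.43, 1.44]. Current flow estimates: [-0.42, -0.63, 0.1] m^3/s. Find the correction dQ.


Numerator terms (r*Q*|Q|): 2.35*-0.42*|-0.42| = -0.4145; 4.43*-0.63*|-0.63| = -1.7583; 1.44*0.1*|0.1| = 0.0144.
Sum of numerator = -2.1584.
Denominator terms (r*|Q|): 2.35*|-0.42| = 0.987; 4.43*|-0.63| = 2.7909; 1.44*|0.1| = 0.144.
2 * sum of denominator = 2 * 3.9219 = 7.8438.
dQ = --2.1584 / 7.8438 = 0.2752 m^3/s.

0.2752


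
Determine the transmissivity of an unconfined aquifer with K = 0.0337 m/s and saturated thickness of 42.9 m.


Transmissivity is defined as T = K * h.
T = 0.0337 * 42.9
  = 1.4457 m^2/s.

1.4457


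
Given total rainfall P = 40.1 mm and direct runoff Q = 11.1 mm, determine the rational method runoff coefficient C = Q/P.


The runoff coefficient C = runoff depth / rainfall depth.
C = 11.1 / 40.1
  = 0.2768.

0.2768


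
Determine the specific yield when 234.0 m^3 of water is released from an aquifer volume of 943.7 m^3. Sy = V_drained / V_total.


Specific yield Sy = Volume drained / Total volume.
Sy = 234.0 / 943.7
   = 0.248.

0.248


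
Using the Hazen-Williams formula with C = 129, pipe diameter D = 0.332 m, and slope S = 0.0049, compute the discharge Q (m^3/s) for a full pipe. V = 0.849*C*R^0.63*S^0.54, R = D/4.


For a full circular pipe, R = D/4 = 0.332/4 = 0.083 m.
V = 0.849 * 129 * 0.083^0.63 * 0.0049^0.54
  = 0.849 * 129 * 0.208458 * 0.056586
  = 1.2919 m/s.
Pipe area A = pi*D^2/4 = pi*0.332^2/4 = 0.0866 m^2.
Q = A * V = 0.0866 * 1.2919 = 0.1118 m^3/s.

0.1118


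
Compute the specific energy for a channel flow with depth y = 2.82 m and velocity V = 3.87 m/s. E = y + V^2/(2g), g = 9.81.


Specific energy E = y + V^2/(2g).
Velocity head = V^2/(2g) = 3.87^2 / (2*9.81) = 14.9769 / 19.62 = 0.7633 m.
E = 2.82 + 0.7633 = 3.5833 m.

3.5833


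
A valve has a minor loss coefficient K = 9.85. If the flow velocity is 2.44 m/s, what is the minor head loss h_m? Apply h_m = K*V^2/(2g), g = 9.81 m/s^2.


Minor loss formula: h_m = K * V^2/(2g).
V^2 = 2.44^2 = 5.9536.
V^2/(2g) = 5.9536 / 19.62 = 0.3034 m.
h_m = 9.85 * 0.3034 = 2.9889 m.

2.9889


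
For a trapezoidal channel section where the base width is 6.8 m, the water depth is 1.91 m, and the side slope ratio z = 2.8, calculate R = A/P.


For a trapezoidal section with side slope z:
A = (b + z*y)*y = (6.8 + 2.8*1.91)*1.91 = 23.203 m^2.
P = b + 2*y*sqrt(1 + z^2) = 6.8 + 2*1.91*sqrt(1 + 2.8^2) = 18.158 m.
R = A/P = 23.203 / 18.158 = 1.2778 m.

1.2778


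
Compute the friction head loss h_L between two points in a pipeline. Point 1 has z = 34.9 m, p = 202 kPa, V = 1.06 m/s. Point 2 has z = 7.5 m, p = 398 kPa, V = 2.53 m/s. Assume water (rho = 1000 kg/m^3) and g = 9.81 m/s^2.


Total head at each section: H = z + p/(rho*g) + V^2/(2g).
H1 = 34.9 + 202*1000/(1000*9.81) + 1.06^2/(2*9.81)
   = 34.9 + 20.591 + 0.0573
   = 55.549 m.
H2 = 7.5 + 398*1000/(1000*9.81) + 2.53^2/(2*9.81)
   = 7.5 + 40.571 + 0.3262
   = 48.397 m.
h_L = H1 - H2 = 55.549 - 48.397 = 7.151 m.

7.151


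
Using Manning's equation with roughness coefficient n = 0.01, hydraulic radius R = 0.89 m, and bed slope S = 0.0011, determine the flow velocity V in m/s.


Manning's equation gives V = (1/n) * R^(2/3) * S^(1/2).
First, compute R^(2/3) = 0.89^(2/3) = 0.9253.
Next, S^(1/2) = 0.0011^(1/2) = 0.033166.
Then 1/n = 1/0.01 = 100.0.
V = 100.0 * 0.9253 * 0.033166 = 3.0687 m/s.

3.0687


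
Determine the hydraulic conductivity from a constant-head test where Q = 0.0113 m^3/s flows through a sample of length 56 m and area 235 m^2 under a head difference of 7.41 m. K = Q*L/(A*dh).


From K = Q*L / (A*dh):
Numerator: Q*L = 0.0113 * 56 = 0.6328.
Denominator: A*dh = 235 * 7.41 = 1741.35.
K = 0.6328 / 1741.35 = 0.000363 m/s.

0.000363


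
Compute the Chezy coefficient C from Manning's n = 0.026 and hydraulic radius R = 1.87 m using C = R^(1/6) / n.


The Chezy coefficient relates to Manning's n through C = R^(1/6) / n.
R^(1/6) = 1.87^(1/6) = 1.109959.
C = 1.109959 / 0.026 = 42.69 m^(1/2)/s.

42.69


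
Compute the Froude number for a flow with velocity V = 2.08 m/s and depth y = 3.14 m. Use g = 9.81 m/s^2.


The Froude number is defined as Fr = V / sqrt(g*y).
g*y = 9.81 * 3.14 = 30.8034.
sqrt(g*y) = sqrt(30.8034) = 5.5501.
Fr = 2.08 / 5.5501 = 0.3748.

0.3748


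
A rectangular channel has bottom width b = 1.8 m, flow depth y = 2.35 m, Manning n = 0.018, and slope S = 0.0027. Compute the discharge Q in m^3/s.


For a rectangular channel, the cross-sectional area A = b * y = 1.8 * 2.35 = 4.23 m^2.
The wetted perimeter P = b + 2y = 1.8 + 2*2.35 = 6.5 m.
Hydraulic radius R = A/P = 4.23/6.5 = 0.6508 m.
Velocity V = (1/n)*R^(2/3)*S^(1/2) = (1/0.018)*0.6508^(2/3)*0.0027^(1/2) = 2.1678 m/s.
Discharge Q = A * V = 4.23 * 2.1678 = 9.17 m^3/s.

9.17


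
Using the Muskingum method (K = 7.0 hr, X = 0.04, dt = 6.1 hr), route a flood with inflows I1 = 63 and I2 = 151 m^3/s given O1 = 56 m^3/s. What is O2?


Muskingum coefficients:
denom = 2*K*(1-X) + dt = 2*7.0*(1-0.04) + 6.1 = 19.54.
C0 = (dt - 2*K*X)/denom = (6.1 - 2*7.0*0.04)/19.54 = 0.2835.
C1 = (dt + 2*K*X)/denom = (6.1 + 2*7.0*0.04)/19.54 = 0.3408.
C2 = (2*K*(1-X) - dt)/denom = 0.3756.
O2 = C0*I2 + C1*I1 + C2*O1
   = 0.2835*151 + 0.3408*63 + 0.3756*56
   = 85.32 m^3/s.

85.32


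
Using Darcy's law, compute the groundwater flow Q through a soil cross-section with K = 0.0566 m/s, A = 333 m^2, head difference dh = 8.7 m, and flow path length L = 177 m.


Darcy's law: Q = K * A * i, where i = dh/L.
Hydraulic gradient i = 8.7 / 177 = 0.049153.
Q = 0.0566 * 333 * 0.049153
  = 0.9264 m^3/s.

0.9264


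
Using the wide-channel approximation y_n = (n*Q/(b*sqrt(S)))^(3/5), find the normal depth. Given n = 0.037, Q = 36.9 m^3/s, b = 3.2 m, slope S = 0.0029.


We use the wide-channel approximation y_n = (n*Q/(b*sqrt(S)))^(3/5).
sqrt(S) = sqrt(0.0029) = 0.053852.
Numerator: n*Q = 0.037 * 36.9 = 1.3653.
Denominator: b*sqrt(S) = 3.2 * 0.053852 = 0.172326.
arg = 7.9228.
y_n = 7.9228^(3/5) = 3.462 m.

3.462


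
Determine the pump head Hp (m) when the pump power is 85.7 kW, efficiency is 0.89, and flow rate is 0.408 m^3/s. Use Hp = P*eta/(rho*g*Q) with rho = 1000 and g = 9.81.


Pump head formula: Hp = P * eta / (rho * g * Q).
Numerator: P * eta = 85.7 * 1000 * 0.89 = 76273.0 W.
Denominator: rho * g * Q = 1000 * 9.81 * 0.408 = 4002.48.
Hp = 76273.0 / 4002.48 = 19.06 m.

19.06


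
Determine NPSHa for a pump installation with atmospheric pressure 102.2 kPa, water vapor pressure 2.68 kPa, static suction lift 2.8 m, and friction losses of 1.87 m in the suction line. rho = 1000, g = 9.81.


NPSHa = p_atm/(rho*g) - z_s - hf_s - p_vap/(rho*g).
p_atm/(rho*g) = 102.2*1000 / (1000*9.81) = 10.418 m.
p_vap/(rho*g) = 2.68*1000 / (1000*9.81) = 0.273 m.
NPSHa = 10.418 - 2.8 - 1.87 - 0.273
      = 5.47 m.

5.47


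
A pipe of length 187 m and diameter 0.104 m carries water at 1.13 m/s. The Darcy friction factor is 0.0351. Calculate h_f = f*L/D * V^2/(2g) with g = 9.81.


Darcy-Weisbach equation: h_f = f * (L/D) * V^2/(2g).
f * L/D = 0.0351 * 187/0.104 = 63.1125.
V^2/(2g) = 1.13^2 / (2*9.81) = 1.2769 / 19.62 = 0.0651 m.
h_f = 63.1125 * 0.0651 = 4.107 m.

4.107


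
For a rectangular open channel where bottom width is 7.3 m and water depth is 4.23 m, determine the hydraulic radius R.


For a rectangular section:
Flow area A = b * y = 7.3 * 4.23 = 30.88 m^2.
Wetted perimeter P = b + 2y = 7.3 + 2*4.23 = 15.76 m.
Hydraulic radius R = A/P = 30.88 / 15.76 = 1.9593 m.

1.9593


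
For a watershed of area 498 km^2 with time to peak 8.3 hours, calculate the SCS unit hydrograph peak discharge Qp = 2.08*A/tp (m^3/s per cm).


SCS formula: Qp = 2.08 * A / tp.
Qp = 2.08 * 498 / 8.3
   = 1035.84 / 8.3
   = 124.8 m^3/s per cm.

124.8


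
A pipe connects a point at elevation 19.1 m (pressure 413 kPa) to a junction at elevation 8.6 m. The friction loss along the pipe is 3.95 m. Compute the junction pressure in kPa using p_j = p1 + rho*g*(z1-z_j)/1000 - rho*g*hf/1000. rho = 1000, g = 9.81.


Junction pressure: p_j = p1 + rho*g*(z1 - z_j)/1000 - rho*g*hf/1000.
Elevation term = 1000*9.81*(19.1 - 8.6)/1000 = 103.005 kPa.
Friction term = 1000*9.81*3.95/1000 = 38.749 kPa.
p_j = 413 + 103.005 - 38.749 = 477.26 kPa.

477.26


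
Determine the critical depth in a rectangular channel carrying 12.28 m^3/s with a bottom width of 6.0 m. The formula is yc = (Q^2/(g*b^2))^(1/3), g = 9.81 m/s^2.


Using yc = (Q^2 / (g * b^2))^(1/3):
Q^2 = 12.28^2 = 150.8.
g * b^2 = 9.81 * 6.0^2 = 9.81 * 36.0 = 353.16.
Q^2 / (g*b^2) = 150.8 / 353.16 = 0.427.
yc = 0.427^(1/3) = 0.753 m.

0.753


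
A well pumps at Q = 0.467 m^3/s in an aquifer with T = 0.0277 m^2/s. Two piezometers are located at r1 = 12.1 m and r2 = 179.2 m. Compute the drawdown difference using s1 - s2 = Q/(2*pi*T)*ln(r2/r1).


Thiem equation: s1 - s2 = Q/(2*pi*T) * ln(r2/r1).
ln(r2/r1) = ln(179.2/12.1) = 2.6953.
Q/(2*pi*T) = 0.467 / (2*pi*0.0277) = 0.467 / 0.174 = 2.6832.
s1 - s2 = 2.6832 * 2.6953 = 7.2321 m.

7.2321


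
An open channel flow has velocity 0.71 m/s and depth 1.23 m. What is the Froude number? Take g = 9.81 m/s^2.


The Froude number is defined as Fr = V / sqrt(g*y).
g*y = 9.81 * 1.23 = 12.0663.
sqrt(g*y) = sqrt(12.0663) = 3.4737.
Fr = 0.71 / 3.4737 = 0.2044.

0.2044


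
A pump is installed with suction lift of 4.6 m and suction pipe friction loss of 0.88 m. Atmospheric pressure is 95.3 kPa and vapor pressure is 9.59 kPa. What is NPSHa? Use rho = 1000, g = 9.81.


NPSHa = p_atm/(rho*g) - z_s - hf_s - p_vap/(rho*g).
p_atm/(rho*g) = 95.3*1000 / (1000*9.81) = 9.715 m.
p_vap/(rho*g) = 9.59*1000 / (1000*9.81) = 0.978 m.
NPSHa = 9.715 - 4.6 - 0.88 - 0.978
      = 3.26 m.

3.26


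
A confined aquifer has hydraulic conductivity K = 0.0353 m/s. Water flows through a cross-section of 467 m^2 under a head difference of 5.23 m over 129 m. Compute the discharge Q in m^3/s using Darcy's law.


Darcy's law: Q = K * A * i, where i = dh/L.
Hydraulic gradient i = 5.23 / 129 = 0.040543.
Q = 0.0353 * 467 * 0.040543
  = 0.6683 m^3/s.

0.6683


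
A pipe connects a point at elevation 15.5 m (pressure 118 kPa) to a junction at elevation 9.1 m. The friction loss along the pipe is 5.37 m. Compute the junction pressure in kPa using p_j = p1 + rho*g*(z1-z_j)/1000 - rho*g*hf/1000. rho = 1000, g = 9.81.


Junction pressure: p_j = p1 + rho*g*(z1 - z_j)/1000 - rho*g*hf/1000.
Elevation term = 1000*9.81*(15.5 - 9.1)/1000 = 62.784 kPa.
Friction term = 1000*9.81*5.37/1000 = 52.68 kPa.
p_j = 118 + 62.784 - 52.68 = 128.1 kPa.

128.1


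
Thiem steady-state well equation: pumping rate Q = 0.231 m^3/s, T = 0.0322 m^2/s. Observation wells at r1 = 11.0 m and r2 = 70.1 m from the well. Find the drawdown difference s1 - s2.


Thiem equation: s1 - s2 = Q/(2*pi*T) * ln(r2/r1).
ln(r2/r1) = ln(70.1/11.0) = 1.852.
Q/(2*pi*T) = 0.231 / (2*pi*0.0322) = 0.231 / 0.2023 = 1.1418.
s1 - s2 = 1.1418 * 1.852 = 2.1146 m.

2.1146


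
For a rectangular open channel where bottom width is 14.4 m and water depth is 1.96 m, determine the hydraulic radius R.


For a rectangular section:
Flow area A = b * y = 14.4 * 1.96 = 28.22 m^2.
Wetted perimeter P = b + 2y = 14.4 + 2*1.96 = 18.32 m.
Hydraulic radius R = A/P = 28.22 / 18.32 = 1.5406 m.

1.5406


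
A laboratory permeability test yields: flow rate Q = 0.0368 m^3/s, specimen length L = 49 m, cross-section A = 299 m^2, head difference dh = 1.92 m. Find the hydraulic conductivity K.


From K = Q*L / (A*dh):
Numerator: Q*L = 0.0368 * 49 = 1.8032.
Denominator: A*dh = 299 * 1.92 = 574.08.
K = 1.8032 / 574.08 = 0.003141 m/s.

0.003141


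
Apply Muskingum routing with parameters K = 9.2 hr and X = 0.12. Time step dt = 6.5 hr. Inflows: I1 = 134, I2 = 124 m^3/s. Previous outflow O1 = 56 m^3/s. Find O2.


Muskingum coefficients:
denom = 2*K*(1-X) + dt = 2*9.2*(1-0.12) + 6.5 = 22.692.
C0 = (dt - 2*K*X)/denom = (6.5 - 2*9.2*0.12)/22.692 = 0.1891.
C1 = (dt + 2*K*X)/denom = (6.5 + 2*9.2*0.12)/22.692 = 0.3837.
C2 = (2*K*(1-X) - dt)/denom = 0.4271.
O2 = C0*I2 + C1*I1 + C2*O1
   = 0.1891*124 + 0.3837*134 + 0.4271*56
   = 98.79 m^3/s.

98.79


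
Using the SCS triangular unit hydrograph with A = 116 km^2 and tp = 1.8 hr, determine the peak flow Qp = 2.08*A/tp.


SCS formula: Qp = 2.08 * A / tp.
Qp = 2.08 * 116 / 1.8
   = 241.28 / 1.8
   = 134.04 m^3/s per cm.

134.04


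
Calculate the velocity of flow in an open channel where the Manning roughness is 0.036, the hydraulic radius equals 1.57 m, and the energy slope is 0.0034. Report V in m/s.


Manning's equation gives V = (1/n) * R^(2/3) * S^(1/2).
First, compute R^(2/3) = 1.57^(2/3) = 1.3508.
Next, S^(1/2) = 0.0034^(1/2) = 0.05831.
Then 1/n = 1/0.036 = 27.78.
V = 27.78 * 1.3508 * 0.05831 = 2.1879 m/s.

2.1879


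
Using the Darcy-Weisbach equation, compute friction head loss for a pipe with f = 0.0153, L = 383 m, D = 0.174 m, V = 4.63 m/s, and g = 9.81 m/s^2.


Darcy-Weisbach equation: h_f = f * (L/D) * V^2/(2g).
f * L/D = 0.0153 * 383/0.174 = 33.6776.
V^2/(2g) = 4.63^2 / (2*9.81) = 21.4369 / 19.62 = 1.0926 m.
h_f = 33.6776 * 1.0926 = 36.796 m.

36.796


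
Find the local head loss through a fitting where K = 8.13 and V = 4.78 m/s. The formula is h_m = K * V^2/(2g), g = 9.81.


Minor loss formula: h_m = K * V^2/(2g).
V^2 = 4.78^2 = 22.8484.
V^2/(2g) = 22.8484 / 19.62 = 1.1645 m.
h_m = 8.13 * 1.1645 = 9.4678 m.

9.4678


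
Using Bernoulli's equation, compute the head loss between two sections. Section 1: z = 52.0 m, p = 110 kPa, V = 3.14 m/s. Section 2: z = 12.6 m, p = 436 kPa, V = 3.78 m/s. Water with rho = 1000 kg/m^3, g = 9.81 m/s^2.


Total head at each section: H = z + p/(rho*g) + V^2/(2g).
H1 = 52.0 + 110*1000/(1000*9.81) + 3.14^2/(2*9.81)
   = 52.0 + 11.213 + 0.5025
   = 63.716 m.
H2 = 12.6 + 436*1000/(1000*9.81) + 3.78^2/(2*9.81)
   = 12.6 + 44.444 + 0.7283
   = 57.773 m.
h_L = H1 - H2 = 63.716 - 57.773 = 5.943 m.

5.943


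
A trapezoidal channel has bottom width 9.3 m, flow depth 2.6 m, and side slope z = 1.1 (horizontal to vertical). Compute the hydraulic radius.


For a trapezoidal section with side slope z:
A = (b + z*y)*y = (9.3 + 1.1*2.6)*2.6 = 31.616 m^2.
P = b + 2*y*sqrt(1 + z^2) = 9.3 + 2*2.6*sqrt(1 + 1.1^2) = 17.03 m.
R = A/P = 31.616 / 17.03 = 1.8564 m.

1.8564
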